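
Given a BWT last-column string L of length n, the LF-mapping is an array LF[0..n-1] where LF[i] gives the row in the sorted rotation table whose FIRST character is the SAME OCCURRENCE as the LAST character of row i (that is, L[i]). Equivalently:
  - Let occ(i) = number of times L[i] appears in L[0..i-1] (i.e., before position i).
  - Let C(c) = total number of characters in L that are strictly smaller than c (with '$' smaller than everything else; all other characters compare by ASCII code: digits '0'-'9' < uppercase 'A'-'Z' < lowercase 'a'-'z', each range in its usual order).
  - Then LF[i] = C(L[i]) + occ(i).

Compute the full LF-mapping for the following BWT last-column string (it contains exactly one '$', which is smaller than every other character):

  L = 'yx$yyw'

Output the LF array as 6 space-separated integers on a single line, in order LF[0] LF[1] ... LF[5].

Char counts: '$':1, 'w':1, 'x':1, 'y':3
C (first-col start): C('$')=0, C('w')=1, C('x')=2, C('y')=3
L[0]='y': occ=0, LF[0]=C('y')+0=3+0=3
L[1]='x': occ=0, LF[1]=C('x')+0=2+0=2
L[2]='$': occ=0, LF[2]=C('$')+0=0+0=0
L[3]='y': occ=1, LF[3]=C('y')+1=3+1=4
L[4]='y': occ=2, LF[4]=C('y')+2=3+2=5
L[5]='w': occ=0, LF[5]=C('w')+0=1+0=1

Answer: 3 2 0 4 5 1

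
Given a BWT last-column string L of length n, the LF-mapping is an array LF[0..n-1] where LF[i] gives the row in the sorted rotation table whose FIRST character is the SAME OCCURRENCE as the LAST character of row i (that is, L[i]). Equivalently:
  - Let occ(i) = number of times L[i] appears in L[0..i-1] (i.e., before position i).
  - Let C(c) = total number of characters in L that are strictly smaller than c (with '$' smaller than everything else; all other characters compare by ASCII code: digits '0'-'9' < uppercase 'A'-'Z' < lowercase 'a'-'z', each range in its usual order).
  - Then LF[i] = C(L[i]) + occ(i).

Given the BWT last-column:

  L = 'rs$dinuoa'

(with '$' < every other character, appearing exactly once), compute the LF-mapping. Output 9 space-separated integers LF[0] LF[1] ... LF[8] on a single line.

Char counts: '$':1, 'a':1, 'd':1, 'i':1, 'n':1, 'o':1, 'r':1, 's':1, 'u':1
C (first-col start): C('$')=0, C('a')=1, C('d')=2, C('i')=3, C('n')=4, C('o')=5, C('r')=6, C('s')=7, C('u')=8
L[0]='r': occ=0, LF[0]=C('r')+0=6+0=6
L[1]='s': occ=0, LF[1]=C('s')+0=7+0=7
L[2]='$': occ=0, LF[2]=C('$')+0=0+0=0
L[3]='d': occ=0, LF[3]=C('d')+0=2+0=2
L[4]='i': occ=0, LF[4]=C('i')+0=3+0=3
L[5]='n': occ=0, LF[5]=C('n')+0=4+0=4
L[6]='u': occ=0, LF[6]=C('u')+0=8+0=8
L[7]='o': occ=0, LF[7]=C('o')+0=5+0=5
L[8]='a': occ=0, LF[8]=C('a')+0=1+0=1

Answer: 6 7 0 2 3 4 8 5 1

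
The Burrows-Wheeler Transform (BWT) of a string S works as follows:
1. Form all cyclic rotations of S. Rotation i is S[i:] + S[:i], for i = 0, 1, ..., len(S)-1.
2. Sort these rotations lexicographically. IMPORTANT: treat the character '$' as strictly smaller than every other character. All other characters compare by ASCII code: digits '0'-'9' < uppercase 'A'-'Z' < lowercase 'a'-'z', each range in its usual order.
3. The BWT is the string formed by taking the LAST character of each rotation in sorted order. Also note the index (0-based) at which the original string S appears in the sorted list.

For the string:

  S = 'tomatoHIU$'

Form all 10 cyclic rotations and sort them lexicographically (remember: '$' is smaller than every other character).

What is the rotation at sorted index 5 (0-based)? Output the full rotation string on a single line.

All 10 rotations (rotation i = S[i:]+S[:i]):
  rot[0] = tomatoHIU$
  rot[1] = omatoHIU$t
  rot[2] = matoHIU$to
  rot[3] = atoHIU$tom
  rot[4] = toHIU$toma
  rot[5] = oHIU$tomat
  rot[6] = HIU$tomato
  rot[7] = IU$tomatoH
  rot[8] = U$tomatoHI
  rot[9] = $tomatoHIU
Sorted (with $ < everything):
  sorted[0] = $tomatoHIU
  sorted[1] = HIU$tomato
  sorted[2] = IU$tomatoH
  sorted[3] = U$tomatoHI
  sorted[4] = atoHIU$tom
  sorted[5] = matoHIU$to
  sorted[6] = oHIU$tomat
  sorted[7] = omatoHIU$t
  sorted[8] = toHIU$toma
  sorted[9] = tomatoHIU$
sorted[5] = matoHIU$to

Answer: matoHIU$to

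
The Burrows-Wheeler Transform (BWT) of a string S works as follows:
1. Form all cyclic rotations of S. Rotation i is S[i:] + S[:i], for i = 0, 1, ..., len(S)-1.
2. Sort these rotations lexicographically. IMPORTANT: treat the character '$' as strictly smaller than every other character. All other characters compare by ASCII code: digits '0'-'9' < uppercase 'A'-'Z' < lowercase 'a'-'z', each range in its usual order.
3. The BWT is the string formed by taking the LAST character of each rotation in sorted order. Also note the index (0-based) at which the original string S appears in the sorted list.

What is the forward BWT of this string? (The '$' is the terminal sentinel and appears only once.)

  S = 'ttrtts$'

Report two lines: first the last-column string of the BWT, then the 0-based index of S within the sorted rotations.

All 7 rotations (rotation i = S[i:]+S[:i]):
  rot[0] = ttrtts$
  rot[1] = trtts$t
  rot[2] = rtts$tt
  rot[3] = tts$ttr
  rot[4] = ts$ttrt
  rot[5] = s$ttrtt
  rot[6] = $ttrtts
Sorted (with $ < everything):
  sorted[0] = $ttrtts  (last char: 's')
  sorted[1] = rtts$tt  (last char: 't')
  sorted[2] = s$ttrtt  (last char: 't')
  sorted[3] = trtts$t  (last char: 't')
  sorted[4] = ts$ttrt  (last char: 't')
  sorted[5] = ttrtts$  (last char: '$')
  sorted[6] = tts$ttr  (last char: 'r')
Last column: stttt$r
Original string S is at sorted index 5

Answer: stttt$r
5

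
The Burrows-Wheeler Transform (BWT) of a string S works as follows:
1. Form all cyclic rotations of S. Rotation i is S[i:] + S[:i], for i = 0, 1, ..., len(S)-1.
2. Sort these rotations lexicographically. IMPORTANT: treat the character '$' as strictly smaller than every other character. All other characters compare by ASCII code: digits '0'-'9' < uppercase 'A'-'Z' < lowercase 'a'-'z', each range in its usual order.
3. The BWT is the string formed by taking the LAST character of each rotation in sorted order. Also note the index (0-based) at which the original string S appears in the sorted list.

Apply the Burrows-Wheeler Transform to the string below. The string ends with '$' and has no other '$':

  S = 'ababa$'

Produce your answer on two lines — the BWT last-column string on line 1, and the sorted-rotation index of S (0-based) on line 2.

Answer: abb$aa
3

Derivation:
All 6 rotations (rotation i = S[i:]+S[:i]):
  rot[0] = ababa$
  rot[1] = baba$a
  rot[2] = aba$ab
  rot[3] = ba$aba
  rot[4] = a$abab
  rot[5] = $ababa
Sorted (with $ < everything):
  sorted[0] = $ababa  (last char: 'a')
  sorted[1] = a$abab  (last char: 'b')
  sorted[2] = aba$ab  (last char: 'b')
  sorted[3] = ababa$  (last char: '$')
  sorted[4] = ba$aba  (last char: 'a')
  sorted[5] = baba$a  (last char: 'a')
Last column: abb$aa
Original string S is at sorted index 3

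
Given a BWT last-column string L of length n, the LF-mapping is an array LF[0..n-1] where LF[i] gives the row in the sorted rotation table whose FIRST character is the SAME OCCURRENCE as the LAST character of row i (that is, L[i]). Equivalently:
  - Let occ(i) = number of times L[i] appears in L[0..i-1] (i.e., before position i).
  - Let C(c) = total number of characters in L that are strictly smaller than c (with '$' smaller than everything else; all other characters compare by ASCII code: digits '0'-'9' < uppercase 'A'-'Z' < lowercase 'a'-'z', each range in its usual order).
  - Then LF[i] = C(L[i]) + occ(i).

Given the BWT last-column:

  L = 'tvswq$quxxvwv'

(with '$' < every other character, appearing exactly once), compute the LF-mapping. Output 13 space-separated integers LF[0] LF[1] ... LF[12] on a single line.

Answer: 4 6 3 9 1 0 2 5 11 12 7 10 8

Derivation:
Char counts: '$':1, 'q':2, 's':1, 't':1, 'u':1, 'v':3, 'w':2, 'x':2
C (first-col start): C('$')=0, C('q')=1, C('s')=3, C('t')=4, C('u')=5, C('v')=6, C('w')=9, C('x')=11
L[0]='t': occ=0, LF[0]=C('t')+0=4+0=4
L[1]='v': occ=0, LF[1]=C('v')+0=6+0=6
L[2]='s': occ=0, LF[2]=C('s')+0=3+0=3
L[3]='w': occ=0, LF[3]=C('w')+0=9+0=9
L[4]='q': occ=0, LF[4]=C('q')+0=1+0=1
L[5]='$': occ=0, LF[5]=C('$')+0=0+0=0
L[6]='q': occ=1, LF[6]=C('q')+1=1+1=2
L[7]='u': occ=0, LF[7]=C('u')+0=5+0=5
L[8]='x': occ=0, LF[8]=C('x')+0=11+0=11
L[9]='x': occ=1, LF[9]=C('x')+1=11+1=12
L[10]='v': occ=1, LF[10]=C('v')+1=6+1=7
L[11]='w': occ=1, LF[11]=C('w')+1=9+1=10
L[12]='v': occ=2, LF[12]=C('v')+2=6+2=8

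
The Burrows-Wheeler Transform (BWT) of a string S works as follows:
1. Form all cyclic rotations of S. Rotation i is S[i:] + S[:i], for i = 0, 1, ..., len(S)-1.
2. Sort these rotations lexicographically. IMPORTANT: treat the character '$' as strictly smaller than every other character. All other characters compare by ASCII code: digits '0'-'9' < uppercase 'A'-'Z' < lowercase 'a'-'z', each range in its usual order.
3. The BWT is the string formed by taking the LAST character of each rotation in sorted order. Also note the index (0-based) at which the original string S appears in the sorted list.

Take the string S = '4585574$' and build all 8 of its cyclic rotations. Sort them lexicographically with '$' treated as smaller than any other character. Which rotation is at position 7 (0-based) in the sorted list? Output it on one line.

Answer: 85574$45

Derivation:
All 8 rotations (rotation i = S[i:]+S[:i]):
  rot[0] = 4585574$
  rot[1] = 585574$4
  rot[2] = 85574$45
  rot[3] = 5574$458
  rot[4] = 574$4585
  rot[5] = 74$45855
  rot[6] = 4$458557
  rot[7] = $4585574
Sorted (with $ < everything):
  sorted[0] = $4585574
  sorted[1] = 4$458557
  sorted[2] = 4585574$
  sorted[3] = 5574$458
  sorted[4] = 574$4585
  sorted[5] = 585574$4
  sorted[6] = 74$45855
  sorted[7] = 85574$45
sorted[7] = 85574$45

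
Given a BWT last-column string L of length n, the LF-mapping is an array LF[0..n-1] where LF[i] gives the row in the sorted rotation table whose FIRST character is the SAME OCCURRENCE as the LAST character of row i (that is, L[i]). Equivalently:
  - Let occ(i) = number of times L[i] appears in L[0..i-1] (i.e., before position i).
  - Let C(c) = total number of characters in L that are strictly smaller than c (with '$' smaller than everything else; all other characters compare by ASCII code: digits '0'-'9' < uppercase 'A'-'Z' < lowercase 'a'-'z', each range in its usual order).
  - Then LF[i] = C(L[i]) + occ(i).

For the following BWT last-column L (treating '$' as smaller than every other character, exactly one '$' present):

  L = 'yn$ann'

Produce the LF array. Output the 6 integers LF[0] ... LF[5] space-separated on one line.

Answer: 5 2 0 1 3 4

Derivation:
Char counts: '$':1, 'a':1, 'n':3, 'y':1
C (first-col start): C('$')=0, C('a')=1, C('n')=2, C('y')=5
L[0]='y': occ=0, LF[0]=C('y')+0=5+0=5
L[1]='n': occ=0, LF[1]=C('n')+0=2+0=2
L[2]='$': occ=0, LF[2]=C('$')+0=0+0=0
L[3]='a': occ=0, LF[3]=C('a')+0=1+0=1
L[4]='n': occ=1, LF[4]=C('n')+1=2+1=3
L[5]='n': occ=2, LF[5]=C('n')+2=2+2=4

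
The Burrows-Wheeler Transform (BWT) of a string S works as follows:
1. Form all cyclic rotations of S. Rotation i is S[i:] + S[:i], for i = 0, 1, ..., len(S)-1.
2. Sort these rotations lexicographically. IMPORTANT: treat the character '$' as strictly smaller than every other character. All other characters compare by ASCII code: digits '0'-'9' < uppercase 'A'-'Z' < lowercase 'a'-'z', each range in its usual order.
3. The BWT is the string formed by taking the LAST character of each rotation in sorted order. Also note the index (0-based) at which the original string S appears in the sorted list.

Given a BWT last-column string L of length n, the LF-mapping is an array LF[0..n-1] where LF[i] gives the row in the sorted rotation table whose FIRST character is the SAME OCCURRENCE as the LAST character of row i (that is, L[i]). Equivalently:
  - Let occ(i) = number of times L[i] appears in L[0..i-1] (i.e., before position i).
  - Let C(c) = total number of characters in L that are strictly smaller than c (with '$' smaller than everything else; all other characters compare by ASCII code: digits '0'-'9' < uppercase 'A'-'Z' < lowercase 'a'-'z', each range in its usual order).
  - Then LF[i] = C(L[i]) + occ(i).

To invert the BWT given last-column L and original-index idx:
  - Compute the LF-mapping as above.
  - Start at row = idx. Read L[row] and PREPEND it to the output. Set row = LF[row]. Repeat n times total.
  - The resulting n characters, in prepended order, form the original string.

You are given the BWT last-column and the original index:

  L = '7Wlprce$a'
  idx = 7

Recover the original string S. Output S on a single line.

Answer: parcelW7$

Derivation:
LF mapping: 1 2 6 7 8 4 5 0 3
Walk LF starting at row 7, prepending L[row]:
  step 1: row=7, L[7]='$', prepend. Next row=LF[7]=0
  step 2: row=0, L[0]='7', prepend. Next row=LF[0]=1
  step 3: row=1, L[1]='W', prepend. Next row=LF[1]=2
  step 4: row=2, L[2]='l', prepend. Next row=LF[2]=6
  step 5: row=6, L[6]='e', prepend. Next row=LF[6]=5
  step 6: row=5, L[5]='c', prepend. Next row=LF[5]=4
  step 7: row=4, L[4]='r', prepend. Next row=LF[4]=8
  step 8: row=8, L[8]='a', prepend. Next row=LF[8]=3
  step 9: row=3, L[3]='p', prepend. Next row=LF[3]=7
Reversed output: parcelW7$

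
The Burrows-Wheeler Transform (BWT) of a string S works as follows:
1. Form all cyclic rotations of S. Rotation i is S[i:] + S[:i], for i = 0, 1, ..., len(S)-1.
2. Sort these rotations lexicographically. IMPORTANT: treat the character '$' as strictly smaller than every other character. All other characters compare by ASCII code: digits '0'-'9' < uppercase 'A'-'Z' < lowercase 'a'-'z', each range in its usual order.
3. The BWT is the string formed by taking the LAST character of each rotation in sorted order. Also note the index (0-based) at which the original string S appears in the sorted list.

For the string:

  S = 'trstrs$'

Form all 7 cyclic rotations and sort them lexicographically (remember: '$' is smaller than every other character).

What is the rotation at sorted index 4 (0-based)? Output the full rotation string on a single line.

Answer: strs$tr

Derivation:
All 7 rotations (rotation i = S[i:]+S[:i]):
  rot[0] = trstrs$
  rot[1] = rstrs$t
  rot[2] = strs$tr
  rot[3] = trs$trs
  rot[4] = rs$trst
  rot[5] = s$trstr
  rot[6] = $trstrs
Sorted (with $ < everything):
  sorted[0] = $trstrs
  sorted[1] = rs$trst
  sorted[2] = rstrs$t
  sorted[3] = s$trstr
  sorted[4] = strs$tr
  sorted[5] = trs$trs
  sorted[6] = trstrs$
sorted[4] = strs$tr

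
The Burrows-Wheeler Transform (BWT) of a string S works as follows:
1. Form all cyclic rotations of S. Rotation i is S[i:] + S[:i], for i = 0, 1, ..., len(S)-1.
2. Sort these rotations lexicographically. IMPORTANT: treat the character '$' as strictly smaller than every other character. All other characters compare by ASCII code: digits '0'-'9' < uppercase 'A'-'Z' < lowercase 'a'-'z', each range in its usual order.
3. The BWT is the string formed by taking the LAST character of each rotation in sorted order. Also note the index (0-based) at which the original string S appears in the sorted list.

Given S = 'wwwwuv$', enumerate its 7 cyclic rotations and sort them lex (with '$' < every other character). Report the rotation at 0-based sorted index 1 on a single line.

Answer: uv$wwww

Derivation:
All 7 rotations (rotation i = S[i:]+S[:i]):
  rot[0] = wwwwuv$
  rot[1] = wwwuv$w
  rot[2] = wwuv$ww
  rot[3] = wuv$www
  rot[4] = uv$wwww
  rot[5] = v$wwwwu
  rot[6] = $wwwwuv
Sorted (with $ < everything):
  sorted[0] = $wwwwuv
  sorted[1] = uv$wwww
  sorted[2] = v$wwwwu
  sorted[3] = wuv$www
  sorted[4] = wwuv$ww
  sorted[5] = wwwuv$w
  sorted[6] = wwwwuv$
sorted[1] = uv$wwww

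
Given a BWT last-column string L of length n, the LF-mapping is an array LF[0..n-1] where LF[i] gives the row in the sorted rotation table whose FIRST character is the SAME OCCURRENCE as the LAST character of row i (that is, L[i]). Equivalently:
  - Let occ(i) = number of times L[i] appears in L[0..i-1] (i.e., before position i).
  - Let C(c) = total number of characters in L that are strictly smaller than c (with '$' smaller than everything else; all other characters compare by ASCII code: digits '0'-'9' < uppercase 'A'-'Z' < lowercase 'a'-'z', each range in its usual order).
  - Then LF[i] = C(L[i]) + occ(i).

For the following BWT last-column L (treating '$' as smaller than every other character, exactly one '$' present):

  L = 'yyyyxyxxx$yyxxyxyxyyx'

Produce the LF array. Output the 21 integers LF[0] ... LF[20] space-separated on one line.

Answer: 10 11 12 13 1 14 2 3 4 0 15 16 5 6 17 7 18 8 19 20 9

Derivation:
Char counts: '$':1, 'x':9, 'y':11
C (first-col start): C('$')=0, C('x')=1, C('y')=10
L[0]='y': occ=0, LF[0]=C('y')+0=10+0=10
L[1]='y': occ=1, LF[1]=C('y')+1=10+1=11
L[2]='y': occ=2, LF[2]=C('y')+2=10+2=12
L[3]='y': occ=3, LF[3]=C('y')+3=10+3=13
L[4]='x': occ=0, LF[4]=C('x')+0=1+0=1
L[5]='y': occ=4, LF[5]=C('y')+4=10+4=14
L[6]='x': occ=1, LF[6]=C('x')+1=1+1=2
L[7]='x': occ=2, LF[7]=C('x')+2=1+2=3
L[8]='x': occ=3, LF[8]=C('x')+3=1+3=4
L[9]='$': occ=0, LF[9]=C('$')+0=0+0=0
L[10]='y': occ=5, LF[10]=C('y')+5=10+5=15
L[11]='y': occ=6, LF[11]=C('y')+6=10+6=16
L[12]='x': occ=4, LF[12]=C('x')+4=1+4=5
L[13]='x': occ=5, LF[13]=C('x')+5=1+5=6
L[14]='y': occ=7, LF[14]=C('y')+7=10+7=17
L[15]='x': occ=6, LF[15]=C('x')+6=1+6=7
L[16]='y': occ=8, LF[16]=C('y')+8=10+8=18
L[17]='x': occ=7, LF[17]=C('x')+7=1+7=8
L[18]='y': occ=9, LF[18]=C('y')+9=10+9=19
L[19]='y': occ=10, LF[19]=C('y')+10=10+10=20
L[20]='x': occ=8, LF[20]=C('x')+8=1+8=9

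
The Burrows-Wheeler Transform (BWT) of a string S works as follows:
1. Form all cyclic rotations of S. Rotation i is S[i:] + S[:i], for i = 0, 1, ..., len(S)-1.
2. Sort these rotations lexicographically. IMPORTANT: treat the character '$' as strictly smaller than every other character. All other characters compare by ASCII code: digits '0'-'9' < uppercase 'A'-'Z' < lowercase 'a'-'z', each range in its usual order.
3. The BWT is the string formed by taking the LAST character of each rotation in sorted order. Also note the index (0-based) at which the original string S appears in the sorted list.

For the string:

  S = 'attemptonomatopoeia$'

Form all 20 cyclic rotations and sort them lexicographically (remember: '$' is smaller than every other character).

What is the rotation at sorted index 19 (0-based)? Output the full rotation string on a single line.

Answer: ttemptonomatopoeia$a

Derivation:
All 20 rotations (rotation i = S[i:]+S[:i]):
  rot[0] = attemptonomatopoeia$
  rot[1] = ttemptonomatopoeia$a
  rot[2] = temptonomatopoeia$at
  rot[3] = emptonomatopoeia$att
  rot[4] = mptonomatopoeia$atte
  rot[5] = ptonomatopoeia$attem
  rot[6] = tonomatopoeia$attemp
  rot[7] = onomatopoeia$attempt
  rot[8] = nomatopoeia$attempto
  rot[9] = omatopoeia$attempton
  rot[10] = matopoeia$attemptono
  rot[11] = atopoeia$attemptonom
  rot[12] = topoeia$attemptonoma
  rot[13] = opoeia$attemptonomat
  rot[14] = poeia$attemptonomato
  rot[15] = oeia$attemptonomatop
  rot[16] = eia$attemptonomatopo
  rot[17] = ia$attemptonomatopoe
  rot[18] = a$attemptonomatopoei
  rot[19] = $attemptonomatopoeia
Sorted (with $ < everything):
  sorted[0] = $attemptonomatopoeia
  sorted[1] = a$attemptonomatopoei
  sorted[2] = atopoeia$attemptonom
  sorted[3] = attemptonomatopoeia$
  sorted[4] = eia$attemptonomatopo
  sorted[5] = emptonomatopoeia$att
  sorted[6] = ia$attemptonomatopoe
  sorted[7] = matopoeia$attemptono
  sorted[8] = mptonomatopoeia$atte
  sorted[9] = nomatopoeia$attempto
  sorted[10] = oeia$attemptonomatop
  sorted[11] = omatopoeia$attempton
  sorted[12] = onomatopoeia$attempt
  sorted[13] = opoeia$attemptonomat
  sorted[14] = poeia$attemptonomato
  sorted[15] = ptonomatopoeia$attem
  sorted[16] = temptonomatopoeia$at
  sorted[17] = tonomatopoeia$attemp
  sorted[18] = topoeia$attemptonoma
  sorted[19] = ttemptonomatopoeia$a
sorted[19] = ttemptonomatopoeia$a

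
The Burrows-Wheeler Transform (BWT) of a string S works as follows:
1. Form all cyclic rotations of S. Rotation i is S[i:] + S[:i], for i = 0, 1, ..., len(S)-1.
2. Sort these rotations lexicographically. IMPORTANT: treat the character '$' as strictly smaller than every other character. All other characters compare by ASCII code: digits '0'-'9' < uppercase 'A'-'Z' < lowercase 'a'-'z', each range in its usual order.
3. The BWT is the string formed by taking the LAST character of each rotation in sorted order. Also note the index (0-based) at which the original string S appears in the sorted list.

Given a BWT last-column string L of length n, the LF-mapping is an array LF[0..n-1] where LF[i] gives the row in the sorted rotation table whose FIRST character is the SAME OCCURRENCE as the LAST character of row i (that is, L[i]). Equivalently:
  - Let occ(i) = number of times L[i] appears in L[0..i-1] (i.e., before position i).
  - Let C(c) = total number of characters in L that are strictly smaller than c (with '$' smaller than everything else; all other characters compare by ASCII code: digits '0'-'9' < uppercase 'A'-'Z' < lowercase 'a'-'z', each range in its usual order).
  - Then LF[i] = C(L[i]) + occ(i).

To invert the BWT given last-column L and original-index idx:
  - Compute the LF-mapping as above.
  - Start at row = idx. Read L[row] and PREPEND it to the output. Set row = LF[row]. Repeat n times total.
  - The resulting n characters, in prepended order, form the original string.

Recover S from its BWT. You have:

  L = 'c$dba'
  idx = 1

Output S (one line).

LF mapping: 3 0 4 2 1
Walk LF starting at row 1, prepending L[row]:
  step 1: row=1, L[1]='$', prepend. Next row=LF[1]=0
  step 2: row=0, L[0]='c', prepend. Next row=LF[0]=3
  step 3: row=3, L[3]='b', prepend. Next row=LF[3]=2
  step 4: row=2, L[2]='d', prepend. Next row=LF[2]=4
  step 5: row=4, L[4]='a', prepend. Next row=LF[4]=1
Reversed output: adbc$

Answer: adbc$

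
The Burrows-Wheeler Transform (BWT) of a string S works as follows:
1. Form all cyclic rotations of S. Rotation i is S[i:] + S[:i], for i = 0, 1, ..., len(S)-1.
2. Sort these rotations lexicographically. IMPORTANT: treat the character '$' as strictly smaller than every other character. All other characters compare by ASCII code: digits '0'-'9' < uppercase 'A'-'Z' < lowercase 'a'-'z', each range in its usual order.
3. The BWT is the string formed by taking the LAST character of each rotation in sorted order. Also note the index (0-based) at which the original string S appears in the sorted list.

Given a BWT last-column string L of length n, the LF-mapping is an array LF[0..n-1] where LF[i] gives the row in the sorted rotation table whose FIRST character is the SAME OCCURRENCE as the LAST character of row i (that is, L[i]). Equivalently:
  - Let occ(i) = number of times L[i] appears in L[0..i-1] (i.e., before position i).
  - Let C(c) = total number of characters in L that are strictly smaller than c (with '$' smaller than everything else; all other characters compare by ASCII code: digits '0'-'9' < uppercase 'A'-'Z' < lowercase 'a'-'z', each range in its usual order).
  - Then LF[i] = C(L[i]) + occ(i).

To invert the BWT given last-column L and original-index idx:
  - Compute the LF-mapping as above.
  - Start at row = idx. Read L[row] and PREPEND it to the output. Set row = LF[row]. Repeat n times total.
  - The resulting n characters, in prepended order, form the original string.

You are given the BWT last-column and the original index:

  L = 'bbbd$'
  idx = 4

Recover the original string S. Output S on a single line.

Answer: dbbb$

Derivation:
LF mapping: 1 2 3 4 0
Walk LF starting at row 4, prepending L[row]:
  step 1: row=4, L[4]='$', prepend. Next row=LF[4]=0
  step 2: row=0, L[0]='b', prepend. Next row=LF[0]=1
  step 3: row=1, L[1]='b', prepend. Next row=LF[1]=2
  step 4: row=2, L[2]='b', prepend. Next row=LF[2]=3
  step 5: row=3, L[3]='d', prepend. Next row=LF[3]=4
Reversed output: dbbb$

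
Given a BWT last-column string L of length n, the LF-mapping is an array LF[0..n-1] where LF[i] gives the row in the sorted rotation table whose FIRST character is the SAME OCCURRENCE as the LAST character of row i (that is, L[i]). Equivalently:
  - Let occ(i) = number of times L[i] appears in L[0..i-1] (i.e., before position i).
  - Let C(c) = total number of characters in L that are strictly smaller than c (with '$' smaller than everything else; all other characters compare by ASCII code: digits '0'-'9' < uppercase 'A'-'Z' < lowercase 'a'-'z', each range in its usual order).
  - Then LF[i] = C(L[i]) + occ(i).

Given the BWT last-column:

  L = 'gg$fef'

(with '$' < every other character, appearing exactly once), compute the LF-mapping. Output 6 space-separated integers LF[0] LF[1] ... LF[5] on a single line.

Answer: 4 5 0 2 1 3

Derivation:
Char counts: '$':1, 'e':1, 'f':2, 'g':2
C (first-col start): C('$')=0, C('e')=1, C('f')=2, C('g')=4
L[0]='g': occ=0, LF[0]=C('g')+0=4+0=4
L[1]='g': occ=1, LF[1]=C('g')+1=4+1=5
L[2]='$': occ=0, LF[2]=C('$')+0=0+0=0
L[3]='f': occ=0, LF[3]=C('f')+0=2+0=2
L[4]='e': occ=0, LF[4]=C('e')+0=1+0=1
L[5]='f': occ=1, LF[5]=C('f')+1=2+1=3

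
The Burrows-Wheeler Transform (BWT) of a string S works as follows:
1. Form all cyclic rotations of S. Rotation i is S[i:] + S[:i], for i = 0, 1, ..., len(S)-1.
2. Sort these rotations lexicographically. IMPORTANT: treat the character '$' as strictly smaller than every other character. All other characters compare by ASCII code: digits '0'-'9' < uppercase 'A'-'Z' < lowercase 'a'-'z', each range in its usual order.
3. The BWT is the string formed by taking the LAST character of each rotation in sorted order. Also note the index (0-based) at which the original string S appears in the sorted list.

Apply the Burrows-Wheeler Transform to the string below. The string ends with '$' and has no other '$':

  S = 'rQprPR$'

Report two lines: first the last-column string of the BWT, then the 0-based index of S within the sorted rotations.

All 7 rotations (rotation i = S[i:]+S[:i]):
  rot[0] = rQprPR$
  rot[1] = QprPR$r
  rot[2] = prPR$rQ
  rot[3] = rPR$rQp
  rot[4] = PR$rQpr
  rot[5] = R$rQprP
  rot[6] = $rQprPR
Sorted (with $ < everything):
  sorted[0] = $rQprPR  (last char: 'R')
  sorted[1] = PR$rQpr  (last char: 'r')
  sorted[2] = QprPR$r  (last char: 'r')
  sorted[3] = R$rQprP  (last char: 'P')
  sorted[4] = prPR$rQ  (last char: 'Q')
  sorted[5] = rPR$rQp  (last char: 'p')
  sorted[6] = rQprPR$  (last char: '$')
Last column: RrrPQp$
Original string S is at sorted index 6

Answer: RrrPQp$
6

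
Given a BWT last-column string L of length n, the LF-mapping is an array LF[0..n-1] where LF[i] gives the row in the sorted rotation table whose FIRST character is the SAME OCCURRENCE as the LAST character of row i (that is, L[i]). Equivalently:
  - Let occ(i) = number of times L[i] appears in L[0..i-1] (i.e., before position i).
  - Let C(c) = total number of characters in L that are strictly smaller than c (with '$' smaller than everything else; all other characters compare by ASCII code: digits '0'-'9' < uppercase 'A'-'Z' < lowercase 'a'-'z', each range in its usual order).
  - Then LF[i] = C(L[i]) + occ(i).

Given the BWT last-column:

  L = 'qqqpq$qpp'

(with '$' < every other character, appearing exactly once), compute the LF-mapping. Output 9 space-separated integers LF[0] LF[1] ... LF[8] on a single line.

Char counts: '$':1, 'p':3, 'q':5
C (first-col start): C('$')=0, C('p')=1, C('q')=4
L[0]='q': occ=0, LF[0]=C('q')+0=4+0=4
L[1]='q': occ=1, LF[1]=C('q')+1=4+1=5
L[2]='q': occ=2, LF[2]=C('q')+2=4+2=6
L[3]='p': occ=0, LF[3]=C('p')+0=1+0=1
L[4]='q': occ=3, LF[4]=C('q')+3=4+3=7
L[5]='$': occ=0, LF[5]=C('$')+0=0+0=0
L[6]='q': occ=4, LF[6]=C('q')+4=4+4=8
L[7]='p': occ=1, LF[7]=C('p')+1=1+1=2
L[8]='p': occ=2, LF[8]=C('p')+2=1+2=3

Answer: 4 5 6 1 7 0 8 2 3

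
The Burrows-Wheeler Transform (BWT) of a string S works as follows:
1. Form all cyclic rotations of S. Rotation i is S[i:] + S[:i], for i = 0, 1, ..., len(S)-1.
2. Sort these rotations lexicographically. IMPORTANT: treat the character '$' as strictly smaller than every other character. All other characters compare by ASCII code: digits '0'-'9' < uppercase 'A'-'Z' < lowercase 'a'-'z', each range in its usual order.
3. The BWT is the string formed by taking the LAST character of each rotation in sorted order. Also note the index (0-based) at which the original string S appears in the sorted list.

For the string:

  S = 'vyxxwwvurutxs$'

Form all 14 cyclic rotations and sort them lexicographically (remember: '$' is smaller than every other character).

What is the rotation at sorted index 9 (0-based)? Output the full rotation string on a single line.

All 14 rotations (rotation i = S[i:]+S[:i]):
  rot[0] = vyxxwwvurutxs$
  rot[1] = yxxwwvurutxs$v
  rot[2] = xxwwvurutxs$vy
  rot[3] = xwwvurutxs$vyx
  rot[4] = wwvurutxs$vyxx
  rot[5] = wvurutxs$vyxxw
  rot[6] = vurutxs$vyxxww
  rot[7] = urutxs$vyxxwwv
  rot[8] = rutxs$vyxxwwvu
  rot[9] = utxs$vyxxwwvur
  rot[10] = txs$vyxxwwvuru
  rot[11] = xs$vyxxwwvurut
  rot[12] = s$vyxxwwvurutx
  rot[13] = $vyxxwwvurutxs
Sorted (with $ < everything):
  sorted[0] = $vyxxwwvurutxs
  sorted[1] = rutxs$vyxxwwvu
  sorted[2] = s$vyxxwwvurutx
  sorted[3] = txs$vyxxwwvuru
  sorted[4] = urutxs$vyxxwwv
  sorted[5] = utxs$vyxxwwvur
  sorted[6] = vurutxs$vyxxww
  sorted[7] = vyxxwwvurutxs$
  sorted[8] = wvurutxs$vyxxw
  sorted[9] = wwvurutxs$vyxx
  sorted[10] = xs$vyxxwwvurut
  sorted[11] = xwwvurutxs$vyx
  sorted[12] = xxwwvurutxs$vy
  sorted[13] = yxxwwvurutxs$v
sorted[9] = wwvurutxs$vyxx

Answer: wwvurutxs$vyxx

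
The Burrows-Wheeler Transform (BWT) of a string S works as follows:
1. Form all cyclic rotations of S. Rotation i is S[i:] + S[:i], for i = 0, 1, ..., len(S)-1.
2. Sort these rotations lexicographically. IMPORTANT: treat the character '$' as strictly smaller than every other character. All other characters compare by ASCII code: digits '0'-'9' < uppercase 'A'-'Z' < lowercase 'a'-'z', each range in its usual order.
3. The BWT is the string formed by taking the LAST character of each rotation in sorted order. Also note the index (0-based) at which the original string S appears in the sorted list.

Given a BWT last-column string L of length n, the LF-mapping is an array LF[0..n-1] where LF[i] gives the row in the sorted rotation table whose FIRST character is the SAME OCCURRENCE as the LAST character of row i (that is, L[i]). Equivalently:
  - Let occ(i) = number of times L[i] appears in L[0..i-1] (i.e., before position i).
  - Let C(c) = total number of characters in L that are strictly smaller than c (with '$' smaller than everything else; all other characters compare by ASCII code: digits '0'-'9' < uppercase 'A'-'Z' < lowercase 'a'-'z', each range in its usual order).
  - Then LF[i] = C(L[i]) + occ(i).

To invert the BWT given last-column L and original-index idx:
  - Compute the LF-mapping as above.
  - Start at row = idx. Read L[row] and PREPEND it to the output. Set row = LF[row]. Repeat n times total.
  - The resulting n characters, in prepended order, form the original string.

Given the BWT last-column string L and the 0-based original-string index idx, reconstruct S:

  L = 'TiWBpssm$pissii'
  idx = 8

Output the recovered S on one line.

LF mapping: 2 4 3 1 9 11 12 8 0 10 5 13 14 6 7
Walk LF starting at row 8, prepending L[row]:
  step 1: row=8, L[8]='$', prepend. Next row=LF[8]=0
  step 2: row=0, L[0]='T', prepend. Next row=LF[0]=2
  step 3: row=2, L[2]='W', prepend. Next row=LF[2]=3
  step 4: row=3, L[3]='B', prepend. Next row=LF[3]=1
  step 5: row=1, L[1]='i', prepend. Next row=LF[1]=4
  step 6: row=4, L[4]='p', prepend. Next row=LF[4]=9
  step 7: row=9, L[9]='p', prepend. Next row=LF[9]=10
  step 8: row=10, L[10]='i', prepend. Next row=LF[10]=5
  step 9: row=5, L[5]='s', prepend. Next row=LF[5]=11
  step 10: row=11, L[11]='s', prepend. Next row=LF[11]=13
  step 11: row=13, L[13]='i', prepend. Next row=LF[13]=6
  step 12: row=6, L[6]='s', prepend. Next row=LF[6]=12
  step 13: row=12, L[12]='s', prepend. Next row=LF[12]=14
  step 14: row=14, L[14]='i', prepend. Next row=LF[14]=7
  step 15: row=7, L[7]='m', prepend. Next row=LF[7]=8
Reversed output: mississippiBWT$

Answer: mississippiBWT$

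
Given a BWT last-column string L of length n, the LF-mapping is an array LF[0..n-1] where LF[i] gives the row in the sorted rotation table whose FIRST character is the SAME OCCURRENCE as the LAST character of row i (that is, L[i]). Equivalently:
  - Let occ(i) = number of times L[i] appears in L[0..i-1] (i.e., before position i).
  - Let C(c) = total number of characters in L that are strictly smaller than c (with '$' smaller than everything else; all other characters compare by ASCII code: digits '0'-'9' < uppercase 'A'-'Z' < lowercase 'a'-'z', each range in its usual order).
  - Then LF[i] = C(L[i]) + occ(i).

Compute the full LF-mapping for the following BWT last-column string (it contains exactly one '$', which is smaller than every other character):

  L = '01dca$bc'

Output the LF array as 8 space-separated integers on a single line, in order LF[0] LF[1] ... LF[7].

Char counts: '$':1, '0':1, '1':1, 'a':1, 'b':1, 'c':2, 'd':1
C (first-col start): C('$')=0, C('0')=1, C('1')=2, C('a')=3, C('b')=4, C('c')=5, C('d')=7
L[0]='0': occ=0, LF[0]=C('0')+0=1+0=1
L[1]='1': occ=0, LF[1]=C('1')+0=2+0=2
L[2]='d': occ=0, LF[2]=C('d')+0=7+0=7
L[3]='c': occ=0, LF[3]=C('c')+0=5+0=5
L[4]='a': occ=0, LF[4]=C('a')+0=3+0=3
L[5]='$': occ=0, LF[5]=C('$')+0=0+0=0
L[6]='b': occ=0, LF[6]=C('b')+0=4+0=4
L[7]='c': occ=1, LF[7]=C('c')+1=5+1=6

Answer: 1 2 7 5 3 0 4 6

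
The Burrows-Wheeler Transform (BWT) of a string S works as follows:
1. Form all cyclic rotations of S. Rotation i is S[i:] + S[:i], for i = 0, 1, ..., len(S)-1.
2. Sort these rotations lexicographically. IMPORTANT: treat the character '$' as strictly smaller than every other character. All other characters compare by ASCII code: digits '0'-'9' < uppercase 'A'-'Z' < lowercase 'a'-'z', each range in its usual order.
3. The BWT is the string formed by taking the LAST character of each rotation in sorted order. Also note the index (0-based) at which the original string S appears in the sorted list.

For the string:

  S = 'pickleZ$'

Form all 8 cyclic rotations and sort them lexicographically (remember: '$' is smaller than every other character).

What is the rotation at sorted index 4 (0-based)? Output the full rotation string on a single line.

Answer: ickleZ$p

Derivation:
All 8 rotations (rotation i = S[i:]+S[:i]):
  rot[0] = pickleZ$
  rot[1] = ickleZ$p
  rot[2] = ckleZ$pi
  rot[3] = kleZ$pic
  rot[4] = leZ$pick
  rot[5] = eZ$pickl
  rot[6] = Z$pickle
  rot[7] = $pickleZ
Sorted (with $ < everything):
  sorted[0] = $pickleZ
  sorted[1] = Z$pickle
  sorted[2] = ckleZ$pi
  sorted[3] = eZ$pickl
  sorted[4] = ickleZ$p
  sorted[5] = kleZ$pic
  sorted[6] = leZ$pick
  sorted[7] = pickleZ$
sorted[4] = ickleZ$p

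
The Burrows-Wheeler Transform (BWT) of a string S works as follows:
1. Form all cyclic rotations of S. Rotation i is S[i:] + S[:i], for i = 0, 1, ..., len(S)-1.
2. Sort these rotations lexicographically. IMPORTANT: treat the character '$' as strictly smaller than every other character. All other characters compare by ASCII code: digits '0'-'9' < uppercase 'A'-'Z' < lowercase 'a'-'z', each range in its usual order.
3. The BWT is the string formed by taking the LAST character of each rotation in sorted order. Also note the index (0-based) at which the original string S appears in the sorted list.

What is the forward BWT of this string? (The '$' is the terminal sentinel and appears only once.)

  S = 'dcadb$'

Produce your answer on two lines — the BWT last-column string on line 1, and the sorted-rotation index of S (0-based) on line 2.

Answer: bcdda$
5

Derivation:
All 6 rotations (rotation i = S[i:]+S[:i]):
  rot[0] = dcadb$
  rot[1] = cadb$d
  rot[2] = adb$dc
  rot[3] = db$dca
  rot[4] = b$dcad
  rot[5] = $dcadb
Sorted (with $ < everything):
  sorted[0] = $dcadb  (last char: 'b')
  sorted[1] = adb$dc  (last char: 'c')
  sorted[2] = b$dcad  (last char: 'd')
  sorted[3] = cadb$d  (last char: 'd')
  sorted[4] = db$dca  (last char: 'a')
  sorted[5] = dcadb$  (last char: '$')
Last column: bcdda$
Original string S is at sorted index 5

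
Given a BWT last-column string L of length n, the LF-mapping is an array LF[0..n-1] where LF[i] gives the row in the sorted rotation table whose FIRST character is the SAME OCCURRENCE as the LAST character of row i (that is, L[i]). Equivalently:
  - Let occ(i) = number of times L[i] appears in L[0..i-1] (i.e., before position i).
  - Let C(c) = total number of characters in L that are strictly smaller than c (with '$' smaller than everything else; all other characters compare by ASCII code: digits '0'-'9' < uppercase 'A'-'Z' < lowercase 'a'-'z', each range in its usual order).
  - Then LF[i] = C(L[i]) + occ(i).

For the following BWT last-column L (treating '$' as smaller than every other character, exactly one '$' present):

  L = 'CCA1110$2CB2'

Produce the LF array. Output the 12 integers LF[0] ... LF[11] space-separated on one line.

Answer: 9 10 7 2 3 4 1 0 5 11 8 6

Derivation:
Char counts: '$':1, '0':1, '1':3, '2':2, 'A':1, 'B':1, 'C':3
C (first-col start): C('$')=0, C('0')=1, C('1')=2, C('2')=5, C('A')=7, C('B')=8, C('C')=9
L[0]='C': occ=0, LF[0]=C('C')+0=9+0=9
L[1]='C': occ=1, LF[1]=C('C')+1=9+1=10
L[2]='A': occ=0, LF[2]=C('A')+0=7+0=7
L[3]='1': occ=0, LF[3]=C('1')+0=2+0=2
L[4]='1': occ=1, LF[4]=C('1')+1=2+1=3
L[5]='1': occ=2, LF[5]=C('1')+2=2+2=4
L[6]='0': occ=0, LF[6]=C('0')+0=1+0=1
L[7]='$': occ=0, LF[7]=C('$')+0=0+0=0
L[8]='2': occ=0, LF[8]=C('2')+0=5+0=5
L[9]='C': occ=2, LF[9]=C('C')+2=9+2=11
L[10]='B': occ=0, LF[10]=C('B')+0=8+0=8
L[11]='2': occ=1, LF[11]=C('2')+1=5+1=6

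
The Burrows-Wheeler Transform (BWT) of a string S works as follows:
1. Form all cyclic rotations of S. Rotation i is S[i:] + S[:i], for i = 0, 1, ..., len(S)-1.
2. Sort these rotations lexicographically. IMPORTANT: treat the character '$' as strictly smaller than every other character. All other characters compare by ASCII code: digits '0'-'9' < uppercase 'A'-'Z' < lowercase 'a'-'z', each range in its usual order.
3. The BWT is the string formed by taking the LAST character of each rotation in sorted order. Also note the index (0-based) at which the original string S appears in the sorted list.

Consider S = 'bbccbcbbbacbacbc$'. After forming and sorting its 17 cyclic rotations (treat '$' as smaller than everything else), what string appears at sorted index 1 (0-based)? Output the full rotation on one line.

All 17 rotations (rotation i = S[i:]+S[:i]):
  rot[0] = bbccbcbbbacbacbc$
  rot[1] = bccbcbbbacbacbc$b
  rot[2] = ccbcbbbacbacbc$bb
  rot[3] = cbcbbbacbacbc$bbc
  rot[4] = bcbbbacbacbc$bbcc
  rot[5] = cbbbacbacbc$bbccb
  rot[6] = bbbacbacbc$bbccbc
  rot[7] = bbacbacbc$bbccbcb
  rot[8] = bacbacbc$bbccbcbb
  rot[9] = acbacbc$bbccbcbbb
  rot[10] = cbacbc$bbccbcbbba
  rot[11] = bacbc$bbccbcbbbac
  rot[12] = acbc$bbccbcbbbacb
  rot[13] = cbc$bbccbcbbbacba
  rot[14] = bc$bbccbcbbbacbac
  rot[15] = c$bbccbcbbbacbacb
  rot[16] = $bbccbcbbbacbacbc
Sorted (with $ < everything):
  sorted[0] = $bbccbcbbbacbacbc
  sorted[1] = acbacbc$bbccbcbbb
  sorted[2] = acbc$bbccbcbbbacb
  sorted[3] = bacbacbc$bbccbcbb
  sorted[4] = bacbc$bbccbcbbbac
  sorted[5] = bbacbacbc$bbccbcb
  sorted[6] = bbbacbacbc$bbccbc
  sorted[7] = bbccbcbbbacbacbc$
  sorted[8] = bc$bbccbcbbbacbac
  sorted[9] = bcbbbacbacbc$bbcc
  sorted[10] = bccbcbbbacbacbc$b
  sorted[11] = c$bbccbcbbbacbacb
  sorted[12] = cbacbc$bbccbcbbba
  sorted[13] = cbbbacbacbc$bbccb
  sorted[14] = cbc$bbccbcbbbacba
  sorted[15] = cbcbbbacbacbc$bbc
  sorted[16] = ccbcbbbacbacbc$bb
sorted[1] = acbacbc$bbccbcbbb

Answer: acbacbc$bbccbcbbb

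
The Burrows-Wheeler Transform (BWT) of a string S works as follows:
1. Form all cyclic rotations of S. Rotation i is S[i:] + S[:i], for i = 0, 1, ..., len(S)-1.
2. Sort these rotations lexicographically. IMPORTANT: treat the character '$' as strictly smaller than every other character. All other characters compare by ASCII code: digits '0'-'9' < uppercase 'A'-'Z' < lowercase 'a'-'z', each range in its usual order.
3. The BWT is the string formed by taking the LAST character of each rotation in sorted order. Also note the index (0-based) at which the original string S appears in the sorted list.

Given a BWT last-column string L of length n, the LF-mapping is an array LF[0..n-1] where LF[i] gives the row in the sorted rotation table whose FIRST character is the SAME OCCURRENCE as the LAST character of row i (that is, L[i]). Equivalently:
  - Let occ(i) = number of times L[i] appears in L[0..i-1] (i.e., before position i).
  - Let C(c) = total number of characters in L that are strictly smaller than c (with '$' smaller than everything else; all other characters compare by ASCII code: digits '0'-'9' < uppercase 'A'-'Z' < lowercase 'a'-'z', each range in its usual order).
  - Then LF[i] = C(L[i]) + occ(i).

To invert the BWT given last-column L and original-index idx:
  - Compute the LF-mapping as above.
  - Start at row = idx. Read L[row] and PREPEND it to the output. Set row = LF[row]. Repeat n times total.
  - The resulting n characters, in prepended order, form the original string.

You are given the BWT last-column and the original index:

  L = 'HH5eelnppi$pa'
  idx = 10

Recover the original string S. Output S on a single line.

LF mapping: 2 3 1 5 6 8 9 10 11 7 0 12 4
Walk LF starting at row 10, prepending L[row]:
  step 1: row=10, L[10]='$', prepend. Next row=LF[10]=0
  step 2: row=0, L[0]='H', prepend. Next row=LF[0]=2
  step 3: row=2, L[2]='5', prepend. Next row=LF[2]=1
  step 4: row=1, L[1]='H', prepend. Next row=LF[1]=3
  step 5: row=3, L[3]='e', prepend. Next row=LF[3]=5
  step 6: row=5, L[5]='l', prepend. Next row=LF[5]=8
  step 7: row=8, L[8]='p', prepend. Next row=LF[8]=11
  step 8: row=11, L[11]='p', prepend. Next row=LF[11]=12
  step 9: row=12, L[12]='a', prepend. Next row=LF[12]=4
  step 10: row=4, L[4]='e', prepend. Next row=LF[4]=6
  step 11: row=6, L[6]='n', prepend. Next row=LF[6]=9
  step 12: row=9, L[9]='i', prepend. Next row=LF[9]=7
  step 13: row=7, L[7]='p', prepend. Next row=LF[7]=10
Reversed output: pineappleH5H$

Answer: pineappleH5H$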